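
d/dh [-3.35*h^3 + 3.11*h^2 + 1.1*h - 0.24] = -10.05*h^2 + 6.22*h + 1.1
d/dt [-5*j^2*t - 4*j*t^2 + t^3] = -5*j^2 - 8*j*t + 3*t^2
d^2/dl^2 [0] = 0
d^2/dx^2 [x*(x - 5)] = 2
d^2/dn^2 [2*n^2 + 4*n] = 4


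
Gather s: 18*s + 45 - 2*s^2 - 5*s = -2*s^2 + 13*s + 45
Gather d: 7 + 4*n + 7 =4*n + 14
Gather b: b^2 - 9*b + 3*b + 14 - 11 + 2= b^2 - 6*b + 5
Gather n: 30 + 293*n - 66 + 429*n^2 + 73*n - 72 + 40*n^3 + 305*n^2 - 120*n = 40*n^3 + 734*n^2 + 246*n - 108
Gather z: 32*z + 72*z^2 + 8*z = 72*z^2 + 40*z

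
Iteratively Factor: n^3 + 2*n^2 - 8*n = (n - 2)*(n^2 + 4*n) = n*(n - 2)*(n + 4)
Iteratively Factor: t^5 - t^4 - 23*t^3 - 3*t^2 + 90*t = (t - 2)*(t^4 + t^3 - 21*t^2 - 45*t) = t*(t - 2)*(t^3 + t^2 - 21*t - 45) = t*(t - 2)*(t + 3)*(t^2 - 2*t - 15) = t*(t - 2)*(t + 3)^2*(t - 5)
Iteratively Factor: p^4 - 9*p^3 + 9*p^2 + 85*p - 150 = (p - 5)*(p^3 - 4*p^2 - 11*p + 30) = (p - 5)^2*(p^2 + p - 6) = (p - 5)^2*(p + 3)*(p - 2)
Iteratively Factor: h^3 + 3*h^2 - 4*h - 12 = (h + 2)*(h^2 + h - 6) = (h - 2)*(h + 2)*(h + 3)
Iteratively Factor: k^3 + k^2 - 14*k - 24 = (k - 4)*(k^2 + 5*k + 6) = (k - 4)*(k + 3)*(k + 2)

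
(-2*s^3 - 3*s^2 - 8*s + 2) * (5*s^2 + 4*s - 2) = -10*s^5 - 23*s^4 - 48*s^3 - 16*s^2 + 24*s - 4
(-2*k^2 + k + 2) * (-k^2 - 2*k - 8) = 2*k^4 + 3*k^3 + 12*k^2 - 12*k - 16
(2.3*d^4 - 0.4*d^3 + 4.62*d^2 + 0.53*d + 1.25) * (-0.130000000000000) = -0.299*d^4 + 0.052*d^3 - 0.6006*d^2 - 0.0689*d - 0.1625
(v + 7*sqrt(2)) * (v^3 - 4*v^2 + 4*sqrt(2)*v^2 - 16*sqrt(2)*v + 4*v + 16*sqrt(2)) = v^4 - 4*v^3 + 11*sqrt(2)*v^3 - 44*sqrt(2)*v^2 + 60*v^2 - 224*v + 44*sqrt(2)*v + 224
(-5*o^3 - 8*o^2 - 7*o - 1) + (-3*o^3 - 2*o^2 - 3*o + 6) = -8*o^3 - 10*o^2 - 10*o + 5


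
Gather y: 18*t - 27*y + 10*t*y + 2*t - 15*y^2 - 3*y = 20*t - 15*y^2 + y*(10*t - 30)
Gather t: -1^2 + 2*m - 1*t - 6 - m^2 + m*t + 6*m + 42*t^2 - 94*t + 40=-m^2 + 8*m + 42*t^2 + t*(m - 95) + 33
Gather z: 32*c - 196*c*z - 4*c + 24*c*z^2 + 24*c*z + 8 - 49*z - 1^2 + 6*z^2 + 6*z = 28*c + z^2*(24*c + 6) + z*(-172*c - 43) + 7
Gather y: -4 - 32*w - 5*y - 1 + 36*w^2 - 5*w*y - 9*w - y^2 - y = 36*w^2 - 41*w - y^2 + y*(-5*w - 6) - 5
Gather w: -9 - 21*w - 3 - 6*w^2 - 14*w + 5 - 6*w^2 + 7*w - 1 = -12*w^2 - 28*w - 8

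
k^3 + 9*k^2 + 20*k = k*(k + 4)*(k + 5)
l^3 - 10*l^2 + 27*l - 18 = (l - 6)*(l - 3)*(l - 1)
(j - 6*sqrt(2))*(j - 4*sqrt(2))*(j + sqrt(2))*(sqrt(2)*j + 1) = sqrt(2)*j^4 - 17*j^3 + 19*sqrt(2)*j^2 + 124*j + 48*sqrt(2)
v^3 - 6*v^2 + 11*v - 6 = (v - 3)*(v - 2)*(v - 1)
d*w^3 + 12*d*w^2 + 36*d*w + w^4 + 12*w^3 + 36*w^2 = w*(d + w)*(w + 6)^2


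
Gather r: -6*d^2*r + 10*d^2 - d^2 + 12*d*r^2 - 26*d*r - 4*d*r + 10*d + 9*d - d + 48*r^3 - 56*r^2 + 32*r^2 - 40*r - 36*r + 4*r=9*d^2 + 18*d + 48*r^3 + r^2*(12*d - 24) + r*(-6*d^2 - 30*d - 72)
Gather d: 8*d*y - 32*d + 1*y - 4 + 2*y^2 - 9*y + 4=d*(8*y - 32) + 2*y^2 - 8*y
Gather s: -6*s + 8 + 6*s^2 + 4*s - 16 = 6*s^2 - 2*s - 8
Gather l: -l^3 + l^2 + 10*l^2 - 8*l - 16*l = -l^3 + 11*l^2 - 24*l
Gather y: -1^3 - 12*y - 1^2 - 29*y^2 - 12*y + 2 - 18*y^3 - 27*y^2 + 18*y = -18*y^3 - 56*y^2 - 6*y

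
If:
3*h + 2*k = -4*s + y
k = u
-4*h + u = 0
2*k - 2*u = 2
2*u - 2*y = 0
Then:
No Solution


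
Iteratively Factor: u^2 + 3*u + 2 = (u + 1)*(u + 2)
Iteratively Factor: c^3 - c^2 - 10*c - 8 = (c + 2)*(c^2 - 3*c - 4) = (c - 4)*(c + 2)*(c + 1)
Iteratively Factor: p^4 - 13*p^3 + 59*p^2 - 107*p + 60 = (p - 5)*(p^3 - 8*p^2 + 19*p - 12) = (p - 5)*(p - 1)*(p^2 - 7*p + 12) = (p - 5)*(p - 3)*(p - 1)*(p - 4)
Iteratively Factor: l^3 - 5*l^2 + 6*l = (l - 3)*(l^2 - 2*l) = (l - 3)*(l - 2)*(l)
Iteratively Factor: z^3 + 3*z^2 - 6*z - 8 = (z - 2)*(z^2 + 5*z + 4) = (z - 2)*(z + 4)*(z + 1)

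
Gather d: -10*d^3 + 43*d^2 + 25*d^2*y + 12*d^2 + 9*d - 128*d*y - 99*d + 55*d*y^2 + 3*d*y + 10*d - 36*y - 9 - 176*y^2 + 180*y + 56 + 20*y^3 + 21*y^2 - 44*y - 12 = -10*d^3 + d^2*(25*y + 55) + d*(55*y^2 - 125*y - 80) + 20*y^3 - 155*y^2 + 100*y + 35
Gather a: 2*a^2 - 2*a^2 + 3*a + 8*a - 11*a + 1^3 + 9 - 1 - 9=0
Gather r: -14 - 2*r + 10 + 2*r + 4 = 0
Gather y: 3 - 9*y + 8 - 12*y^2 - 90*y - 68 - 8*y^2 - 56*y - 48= -20*y^2 - 155*y - 105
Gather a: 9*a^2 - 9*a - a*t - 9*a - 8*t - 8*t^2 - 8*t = 9*a^2 + a*(-t - 18) - 8*t^2 - 16*t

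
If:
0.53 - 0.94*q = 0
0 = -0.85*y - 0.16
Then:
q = 0.56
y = -0.19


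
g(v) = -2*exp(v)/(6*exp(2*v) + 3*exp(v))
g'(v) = -2*(-12*exp(2*v) - 3*exp(v))*exp(v)/(6*exp(2*v) + 3*exp(v))^2 - 2*exp(v)/(6*exp(2*v) + 3*exp(v))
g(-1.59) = -0.47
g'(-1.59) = 0.14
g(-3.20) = -0.62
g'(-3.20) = 0.05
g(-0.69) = -0.33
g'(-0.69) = 0.17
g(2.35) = -0.03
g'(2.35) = 0.03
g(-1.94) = -0.52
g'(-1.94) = 0.12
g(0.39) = -0.17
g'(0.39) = 0.13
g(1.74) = -0.05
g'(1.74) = 0.05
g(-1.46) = -0.46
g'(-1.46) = 0.14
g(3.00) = -0.02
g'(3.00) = 0.02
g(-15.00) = -0.67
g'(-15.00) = 0.00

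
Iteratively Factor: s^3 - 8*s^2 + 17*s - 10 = (s - 5)*(s^2 - 3*s + 2) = (s - 5)*(s - 2)*(s - 1)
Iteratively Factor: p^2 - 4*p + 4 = (p - 2)*(p - 2)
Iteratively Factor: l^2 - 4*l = (l)*(l - 4)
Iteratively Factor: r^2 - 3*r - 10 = (r - 5)*(r + 2)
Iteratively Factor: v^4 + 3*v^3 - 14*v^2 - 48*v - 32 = (v + 2)*(v^3 + v^2 - 16*v - 16) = (v + 1)*(v + 2)*(v^2 - 16) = (v - 4)*(v + 1)*(v + 2)*(v + 4)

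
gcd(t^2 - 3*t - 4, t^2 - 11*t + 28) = t - 4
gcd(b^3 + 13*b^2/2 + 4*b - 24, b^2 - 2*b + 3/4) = b - 3/2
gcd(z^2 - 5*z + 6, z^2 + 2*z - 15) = z - 3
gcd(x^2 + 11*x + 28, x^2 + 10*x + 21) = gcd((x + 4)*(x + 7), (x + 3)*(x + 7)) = x + 7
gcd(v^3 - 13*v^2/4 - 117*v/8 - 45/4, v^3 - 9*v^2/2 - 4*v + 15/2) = v + 3/2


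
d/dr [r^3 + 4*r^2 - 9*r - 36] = 3*r^2 + 8*r - 9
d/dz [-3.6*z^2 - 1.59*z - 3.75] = -7.2*z - 1.59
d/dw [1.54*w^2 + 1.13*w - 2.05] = 3.08*w + 1.13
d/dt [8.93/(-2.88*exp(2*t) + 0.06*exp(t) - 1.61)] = (51.4368*exp(t) - 0.5358)*exp(t)/(2.88*exp(2*t) - 0.06*exp(t) + 1.61)^2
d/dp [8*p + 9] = 8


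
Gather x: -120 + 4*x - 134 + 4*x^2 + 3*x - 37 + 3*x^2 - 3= 7*x^2 + 7*x - 294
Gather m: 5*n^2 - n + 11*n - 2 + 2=5*n^2 + 10*n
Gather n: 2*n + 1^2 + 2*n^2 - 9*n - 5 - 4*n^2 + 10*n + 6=-2*n^2 + 3*n + 2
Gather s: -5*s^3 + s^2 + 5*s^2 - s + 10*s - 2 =-5*s^3 + 6*s^2 + 9*s - 2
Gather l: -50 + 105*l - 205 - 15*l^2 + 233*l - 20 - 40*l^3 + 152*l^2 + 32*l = -40*l^3 + 137*l^2 + 370*l - 275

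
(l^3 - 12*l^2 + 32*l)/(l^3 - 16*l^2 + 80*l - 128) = l/(l - 4)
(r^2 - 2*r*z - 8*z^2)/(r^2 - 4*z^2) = (-r + 4*z)/(-r + 2*z)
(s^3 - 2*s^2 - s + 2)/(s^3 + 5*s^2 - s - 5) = (s - 2)/(s + 5)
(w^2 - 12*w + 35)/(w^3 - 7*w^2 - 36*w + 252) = (w - 5)/(w^2 - 36)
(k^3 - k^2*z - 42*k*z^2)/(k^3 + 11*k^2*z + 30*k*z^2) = (k - 7*z)/(k + 5*z)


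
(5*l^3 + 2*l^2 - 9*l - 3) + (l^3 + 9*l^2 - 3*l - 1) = 6*l^3 + 11*l^2 - 12*l - 4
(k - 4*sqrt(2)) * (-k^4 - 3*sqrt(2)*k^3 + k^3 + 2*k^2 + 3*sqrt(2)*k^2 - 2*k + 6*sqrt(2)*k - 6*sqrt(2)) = -k^5 + k^4 + sqrt(2)*k^4 - sqrt(2)*k^3 + 26*k^3 - 26*k^2 - 2*sqrt(2)*k^2 - 48*k + 2*sqrt(2)*k + 48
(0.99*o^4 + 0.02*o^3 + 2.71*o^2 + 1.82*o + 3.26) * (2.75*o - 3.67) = 2.7225*o^5 - 3.5783*o^4 + 7.3791*o^3 - 4.9407*o^2 + 2.2856*o - 11.9642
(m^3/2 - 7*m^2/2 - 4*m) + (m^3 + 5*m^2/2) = 3*m^3/2 - m^2 - 4*m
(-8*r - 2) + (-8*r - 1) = -16*r - 3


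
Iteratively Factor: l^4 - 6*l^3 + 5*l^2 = (l - 5)*(l^3 - l^2) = l*(l - 5)*(l^2 - l) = l*(l - 5)*(l - 1)*(l)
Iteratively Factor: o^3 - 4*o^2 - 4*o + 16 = (o - 4)*(o^2 - 4) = (o - 4)*(o + 2)*(o - 2)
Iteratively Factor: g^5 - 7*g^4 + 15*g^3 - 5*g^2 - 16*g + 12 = (g - 3)*(g^4 - 4*g^3 + 3*g^2 + 4*g - 4) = (g - 3)*(g - 1)*(g^3 - 3*g^2 + 4) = (g - 3)*(g - 1)*(g + 1)*(g^2 - 4*g + 4) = (g - 3)*(g - 2)*(g - 1)*(g + 1)*(g - 2)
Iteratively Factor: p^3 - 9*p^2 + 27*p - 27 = (p - 3)*(p^2 - 6*p + 9) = (p - 3)^2*(p - 3)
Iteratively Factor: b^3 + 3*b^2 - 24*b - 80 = (b - 5)*(b^2 + 8*b + 16) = (b - 5)*(b + 4)*(b + 4)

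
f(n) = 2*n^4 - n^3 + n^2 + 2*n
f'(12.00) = 13418.00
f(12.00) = 39912.00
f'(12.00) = 13418.00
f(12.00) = 39912.00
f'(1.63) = 31.94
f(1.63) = 15.70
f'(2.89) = 175.82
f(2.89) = 129.51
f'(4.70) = 775.71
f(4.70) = 903.60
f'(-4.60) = -849.37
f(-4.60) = 1004.79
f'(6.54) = 2124.58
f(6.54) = 3434.94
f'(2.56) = 121.68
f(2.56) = 80.80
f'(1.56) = 28.19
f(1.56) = 13.60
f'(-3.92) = -533.83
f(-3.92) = 540.02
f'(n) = 8*n^3 - 3*n^2 + 2*n + 2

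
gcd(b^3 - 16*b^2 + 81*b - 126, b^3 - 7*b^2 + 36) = b^2 - 9*b + 18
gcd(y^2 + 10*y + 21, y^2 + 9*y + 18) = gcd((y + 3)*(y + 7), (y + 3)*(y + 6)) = y + 3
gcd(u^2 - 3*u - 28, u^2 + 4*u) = u + 4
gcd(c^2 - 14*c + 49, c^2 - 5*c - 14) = c - 7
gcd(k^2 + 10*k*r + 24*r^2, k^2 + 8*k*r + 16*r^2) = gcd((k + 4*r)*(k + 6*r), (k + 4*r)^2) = k + 4*r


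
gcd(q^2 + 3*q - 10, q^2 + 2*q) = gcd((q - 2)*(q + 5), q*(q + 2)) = 1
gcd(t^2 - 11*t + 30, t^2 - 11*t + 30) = t^2 - 11*t + 30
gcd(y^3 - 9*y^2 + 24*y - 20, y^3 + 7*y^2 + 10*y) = 1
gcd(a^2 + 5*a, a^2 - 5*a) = a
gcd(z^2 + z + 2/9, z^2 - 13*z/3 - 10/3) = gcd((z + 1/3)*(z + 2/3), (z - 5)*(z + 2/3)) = z + 2/3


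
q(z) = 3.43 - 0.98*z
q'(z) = -0.980000000000000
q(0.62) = 2.82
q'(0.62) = -0.98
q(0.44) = 3.00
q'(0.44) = -0.98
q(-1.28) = 4.68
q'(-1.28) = -0.98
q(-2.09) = 5.48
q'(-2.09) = -0.98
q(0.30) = 3.14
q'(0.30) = -0.98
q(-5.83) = 9.14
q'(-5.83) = -0.98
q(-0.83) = 4.24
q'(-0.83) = -0.98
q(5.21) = -1.68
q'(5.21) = -0.98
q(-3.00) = 6.37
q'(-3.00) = -0.98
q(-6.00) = 9.31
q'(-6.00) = -0.98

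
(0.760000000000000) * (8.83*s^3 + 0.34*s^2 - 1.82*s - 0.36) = 6.7108*s^3 + 0.2584*s^2 - 1.3832*s - 0.2736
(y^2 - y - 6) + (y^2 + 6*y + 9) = 2*y^2 + 5*y + 3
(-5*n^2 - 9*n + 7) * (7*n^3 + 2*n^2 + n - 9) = -35*n^5 - 73*n^4 + 26*n^3 + 50*n^2 + 88*n - 63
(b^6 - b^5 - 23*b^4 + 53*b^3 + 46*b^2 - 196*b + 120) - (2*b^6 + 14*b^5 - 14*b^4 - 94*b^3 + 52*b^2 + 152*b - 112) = -b^6 - 15*b^5 - 9*b^4 + 147*b^3 - 6*b^2 - 348*b + 232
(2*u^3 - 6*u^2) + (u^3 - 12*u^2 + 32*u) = 3*u^3 - 18*u^2 + 32*u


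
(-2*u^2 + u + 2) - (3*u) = -2*u^2 - 2*u + 2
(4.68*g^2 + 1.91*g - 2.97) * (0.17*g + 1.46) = 0.7956*g^3 + 7.1575*g^2 + 2.2837*g - 4.3362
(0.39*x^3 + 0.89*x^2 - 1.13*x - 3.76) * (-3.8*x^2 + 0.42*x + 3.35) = -1.482*x^5 - 3.2182*x^4 + 5.9743*x^3 + 16.7949*x^2 - 5.3647*x - 12.596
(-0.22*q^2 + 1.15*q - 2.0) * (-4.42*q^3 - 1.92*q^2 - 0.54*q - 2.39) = 0.9724*q^5 - 4.6606*q^4 + 6.7508*q^3 + 3.7448*q^2 - 1.6685*q + 4.78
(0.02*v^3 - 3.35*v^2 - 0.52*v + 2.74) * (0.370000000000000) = 0.0074*v^3 - 1.2395*v^2 - 0.1924*v + 1.0138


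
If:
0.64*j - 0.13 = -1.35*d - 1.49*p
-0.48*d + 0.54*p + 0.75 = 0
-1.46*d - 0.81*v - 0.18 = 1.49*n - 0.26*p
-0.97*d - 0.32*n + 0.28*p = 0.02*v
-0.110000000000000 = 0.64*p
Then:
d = 1.37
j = -2.28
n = -4.67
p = -0.17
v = 5.84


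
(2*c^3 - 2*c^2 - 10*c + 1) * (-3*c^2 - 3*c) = -6*c^5 + 36*c^3 + 27*c^2 - 3*c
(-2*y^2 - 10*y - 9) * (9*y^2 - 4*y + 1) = -18*y^4 - 82*y^3 - 43*y^2 + 26*y - 9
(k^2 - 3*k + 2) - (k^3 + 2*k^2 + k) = -k^3 - k^2 - 4*k + 2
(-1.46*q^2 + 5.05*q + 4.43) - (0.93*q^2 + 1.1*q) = -2.39*q^2 + 3.95*q + 4.43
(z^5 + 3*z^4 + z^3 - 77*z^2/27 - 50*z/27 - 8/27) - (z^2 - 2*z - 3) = z^5 + 3*z^4 + z^3 - 104*z^2/27 + 4*z/27 + 73/27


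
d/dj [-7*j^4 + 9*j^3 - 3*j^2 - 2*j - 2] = -28*j^3 + 27*j^2 - 6*j - 2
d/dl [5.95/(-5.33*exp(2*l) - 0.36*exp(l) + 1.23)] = (63.427*exp(l) + 2.142)*exp(l)/(5.33*exp(2*l) + 0.36*exp(l) - 1.23)^2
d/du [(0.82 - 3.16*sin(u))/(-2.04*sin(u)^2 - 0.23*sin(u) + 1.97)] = (-6.4464*sin(u)^2 + 3.3456*sin(u) - 6.0366)*cos(u)/(4.1616*sin(u)^4 + 0.9384*sin(u)^3 - 7.9847*sin(u)^2 - 0.9062*sin(u) + 3.8809)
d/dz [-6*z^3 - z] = -18*z^2 - 1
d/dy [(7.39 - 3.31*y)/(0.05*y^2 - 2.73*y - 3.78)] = (0.1655*y^2 - 0.739000000000001*y + 32.6865)/(0.0025*y^4 - 0.273*y^3 + 7.0749*y^2 + 20.6388*y + 14.2884)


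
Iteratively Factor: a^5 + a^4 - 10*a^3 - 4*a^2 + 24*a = (a - 2)*(a^4 + 3*a^3 - 4*a^2 - 12*a) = (a - 2)*(a + 2)*(a^3 + a^2 - 6*a) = (a - 2)^2*(a + 2)*(a^2 + 3*a) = a*(a - 2)^2*(a + 2)*(a + 3)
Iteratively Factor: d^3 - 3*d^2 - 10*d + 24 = (d - 4)*(d^2 + d - 6) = (d - 4)*(d + 3)*(d - 2)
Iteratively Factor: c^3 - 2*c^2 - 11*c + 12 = (c + 3)*(c^2 - 5*c + 4) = (c - 4)*(c + 3)*(c - 1)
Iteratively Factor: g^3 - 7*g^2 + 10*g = (g - 5)*(g^2 - 2*g) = g*(g - 5)*(g - 2)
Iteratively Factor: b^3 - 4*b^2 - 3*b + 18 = (b + 2)*(b^2 - 6*b + 9) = (b - 3)*(b + 2)*(b - 3)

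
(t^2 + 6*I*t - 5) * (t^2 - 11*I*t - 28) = t^4 - 5*I*t^3 + 33*t^2 - 113*I*t + 140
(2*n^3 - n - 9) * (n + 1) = 2*n^4 + 2*n^3 - n^2 - 10*n - 9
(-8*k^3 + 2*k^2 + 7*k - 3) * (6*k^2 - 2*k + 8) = -48*k^5 + 28*k^4 - 26*k^3 - 16*k^2 + 62*k - 24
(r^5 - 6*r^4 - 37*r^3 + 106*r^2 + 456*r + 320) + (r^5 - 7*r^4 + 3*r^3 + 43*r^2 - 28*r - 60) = 2*r^5 - 13*r^4 - 34*r^3 + 149*r^2 + 428*r + 260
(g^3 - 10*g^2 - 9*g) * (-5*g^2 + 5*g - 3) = -5*g^5 + 55*g^4 - 8*g^3 - 15*g^2 + 27*g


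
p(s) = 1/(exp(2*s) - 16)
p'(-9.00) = 0.00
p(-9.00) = -0.06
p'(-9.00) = 0.00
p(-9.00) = -0.06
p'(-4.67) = -0.00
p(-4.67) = -0.06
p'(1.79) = -0.18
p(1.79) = 0.05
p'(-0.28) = -0.00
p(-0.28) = -0.06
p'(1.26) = -1.95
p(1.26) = -0.28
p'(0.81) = -0.08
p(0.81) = -0.09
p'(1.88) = -0.12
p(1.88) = 0.04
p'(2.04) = -0.06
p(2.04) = 0.02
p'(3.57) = -0.00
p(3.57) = 0.00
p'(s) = -2*exp(2*s)/(exp(2*s) - 16)^2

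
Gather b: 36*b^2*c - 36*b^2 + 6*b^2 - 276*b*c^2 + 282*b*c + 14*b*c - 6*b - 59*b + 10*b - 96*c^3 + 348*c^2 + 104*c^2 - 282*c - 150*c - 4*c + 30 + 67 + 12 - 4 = b^2*(36*c - 30) + b*(-276*c^2 + 296*c - 55) - 96*c^3 + 452*c^2 - 436*c + 105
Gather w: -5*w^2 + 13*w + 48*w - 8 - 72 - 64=-5*w^2 + 61*w - 144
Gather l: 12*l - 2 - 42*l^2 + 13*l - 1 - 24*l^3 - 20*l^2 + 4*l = -24*l^3 - 62*l^2 + 29*l - 3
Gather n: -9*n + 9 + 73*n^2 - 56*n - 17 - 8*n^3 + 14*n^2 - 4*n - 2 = -8*n^3 + 87*n^2 - 69*n - 10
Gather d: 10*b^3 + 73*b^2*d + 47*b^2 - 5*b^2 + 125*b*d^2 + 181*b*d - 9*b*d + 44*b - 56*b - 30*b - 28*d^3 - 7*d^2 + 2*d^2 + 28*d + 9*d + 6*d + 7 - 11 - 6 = 10*b^3 + 42*b^2 - 42*b - 28*d^3 + d^2*(125*b - 5) + d*(73*b^2 + 172*b + 43) - 10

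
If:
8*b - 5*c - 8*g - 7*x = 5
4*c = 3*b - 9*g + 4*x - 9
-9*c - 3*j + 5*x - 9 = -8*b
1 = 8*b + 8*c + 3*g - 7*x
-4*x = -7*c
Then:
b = 37/67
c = 20/67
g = -48/67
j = -104/67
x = 35/67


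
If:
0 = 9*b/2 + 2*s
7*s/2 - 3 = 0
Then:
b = -8/21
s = 6/7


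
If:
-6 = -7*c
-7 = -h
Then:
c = 6/7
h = 7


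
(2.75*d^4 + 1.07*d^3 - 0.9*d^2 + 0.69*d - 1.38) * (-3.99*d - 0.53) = -10.9725*d^5 - 5.7268*d^4 + 3.0239*d^3 - 2.2761*d^2 + 5.1405*d + 0.7314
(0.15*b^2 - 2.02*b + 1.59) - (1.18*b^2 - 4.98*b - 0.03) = -1.03*b^2 + 2.96*b + 1.62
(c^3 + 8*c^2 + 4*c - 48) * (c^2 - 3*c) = c^5 + 5*c^4 - 20*c^3 - 60*c^2 + 144*c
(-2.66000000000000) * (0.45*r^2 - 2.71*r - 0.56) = -1.197*r^2 + 7.2086*r + 1.4896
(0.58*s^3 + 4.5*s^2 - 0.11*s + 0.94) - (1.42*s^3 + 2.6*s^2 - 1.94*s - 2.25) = -0.84*s^3 + 1.9*s^2 + 1.83*s + 3.19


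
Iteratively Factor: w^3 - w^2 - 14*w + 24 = (w - 2)*(w^2 + w - 12) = (w - 2)*(w + 4)*(w - 3)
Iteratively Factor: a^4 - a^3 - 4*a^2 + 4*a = (a - 2)*(a^3 + a^2 - 2*a) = a*(a - 2)*(a^2 + a - 2) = a*(a - 2)*(a - 1)*(a + 2)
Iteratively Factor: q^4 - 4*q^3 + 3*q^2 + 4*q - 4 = (q - 2)*(q^3 - 2*q^2 - q + 2) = (q - 2)^2*(q^2 - 1) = (q - 2)^2*(q - 1)*(q + 1)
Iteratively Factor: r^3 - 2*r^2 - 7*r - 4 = (r + 1)*(r^2 - 3*r - 4) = (r + 1)^2*(r - 4)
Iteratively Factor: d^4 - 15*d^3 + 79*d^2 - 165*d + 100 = (d - 5)*(d^3 - 10*d^2 + 29*d - 20) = (d - 5)*(d - 1)*(d^2 - 9*d + 20) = (d - 5)*(d - 4)*(d - 1)*(d - 5)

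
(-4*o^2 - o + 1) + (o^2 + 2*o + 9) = -3*o^2 + o + 10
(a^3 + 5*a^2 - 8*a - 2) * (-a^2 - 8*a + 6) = -a^5 - 13*a^4 - 26*a^3 + 96*a^2 - 32*a - 12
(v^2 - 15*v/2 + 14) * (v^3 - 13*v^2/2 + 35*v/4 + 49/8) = v^5 - 14*v^4 + 143*v^3/2 - 301*v^2/2 + 1225*v/16 + 343/4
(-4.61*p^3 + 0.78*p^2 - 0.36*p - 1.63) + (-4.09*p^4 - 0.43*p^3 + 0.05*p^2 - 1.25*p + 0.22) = -4.09*p^4 - 5.04*p^3 + 0.83*p^2 - 1.61*p - 1.41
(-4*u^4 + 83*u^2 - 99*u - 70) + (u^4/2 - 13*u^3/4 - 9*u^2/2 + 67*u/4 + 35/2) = -7*u^4/2 - 13*u^3/4 + 157*u^2/2 - 329*u/4 - 105/2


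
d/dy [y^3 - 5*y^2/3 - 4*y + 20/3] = 3*y^2 - 10*y/3 - 4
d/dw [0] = 0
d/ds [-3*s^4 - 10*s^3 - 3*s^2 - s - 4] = -12*s^3 - 30*s^2 - 6*s - 1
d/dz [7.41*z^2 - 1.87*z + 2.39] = 14.82*z - 1.87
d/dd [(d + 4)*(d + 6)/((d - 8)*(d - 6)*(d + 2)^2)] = 2*(-d^4 - 8*d^3 + 68*d^2 + 312*d - 336)/(d^7 - 22*d^6 + 136*d^5 + 80*d^4 - 2480*d^3 + 32*d^2 + 16896*d + 18432)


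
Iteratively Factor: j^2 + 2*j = (j + 2)*(j)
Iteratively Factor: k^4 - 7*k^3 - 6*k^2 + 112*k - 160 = (k - 5)*(k^3 - 2*k^2 - 16*k + 32) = (k - 5)*(k + 4)*(k^2 - 6*k + 8) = (k - 5)*(k - 2)*(k + 4)*(k - 4)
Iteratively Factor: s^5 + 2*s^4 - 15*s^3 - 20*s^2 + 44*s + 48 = (s + 2)*(s^4 - 15*s^2 + 10*s + 24) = (s - 2)*(s + 2)*(s^3 + 2*s^2 - 11*s - 12) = (s - 3)*(s - 2)*(s + 2)*(s^2 + 5*s + 4) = (s - 3)*(s - 2)*(s + 1)*(s + 2)*(s + 4)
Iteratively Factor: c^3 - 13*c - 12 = (c + 1)*(c^2 - c - 12) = (c + 1)*(c + 3)*(c - 4)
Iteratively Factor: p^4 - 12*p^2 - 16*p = (p)*(p^3 - 12*p - 16) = p*(p + 2)*(p^2 - 2*p - 8) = p*(p - 4)*(p + 2)*(p + 2)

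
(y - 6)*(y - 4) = y^2 - 10*y + 24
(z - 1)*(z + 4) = z^2 + 3*z - 4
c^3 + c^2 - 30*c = c*(c - 5)*(c + 6)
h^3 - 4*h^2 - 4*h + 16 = (h - 4)*(h - 2)*(h + 2)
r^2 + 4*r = r*(r + 4)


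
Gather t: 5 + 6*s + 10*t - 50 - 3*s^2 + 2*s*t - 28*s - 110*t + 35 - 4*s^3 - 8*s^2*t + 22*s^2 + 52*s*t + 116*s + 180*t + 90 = -4*s^3 + 19*s^2 + 94*s + t*(-8*s^2 + 54*s + 80) + 80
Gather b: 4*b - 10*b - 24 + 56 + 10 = 42 - 6*b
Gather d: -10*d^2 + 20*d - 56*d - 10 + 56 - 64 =-10*d^2 - 36*d - 18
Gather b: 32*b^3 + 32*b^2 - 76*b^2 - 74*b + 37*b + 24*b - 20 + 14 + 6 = 32*b^3 - 44*b^2 - 13*b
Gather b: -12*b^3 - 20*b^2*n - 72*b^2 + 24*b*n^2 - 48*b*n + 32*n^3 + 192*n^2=-12*b^3 + b^2*(-20*n - 72) + b*(24*n^2 - 48*n) + 32*n^3 + 192*n^2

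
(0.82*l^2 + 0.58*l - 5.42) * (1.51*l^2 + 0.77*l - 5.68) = 1.2382*l^4 + 1.5072*l^3 - 12.3952*l^2 - 7.4678*l + 30.7856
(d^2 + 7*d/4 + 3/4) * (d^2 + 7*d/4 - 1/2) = d^4 + 7*d^3/2 + 53*d^2/16 + 7*d/16 - 3/8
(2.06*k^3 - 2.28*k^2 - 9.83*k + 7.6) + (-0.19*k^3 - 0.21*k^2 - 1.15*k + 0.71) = 1.87*k^3 - 2.49*k^2 - 10.98*k + 8.31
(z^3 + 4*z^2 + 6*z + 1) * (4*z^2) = 4*z^5 + 16*z^4 + 24*z^3 + 4*z^2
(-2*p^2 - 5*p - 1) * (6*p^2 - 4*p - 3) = -12*p^4 - 22*p^3 + 20*p^2 + 19*p + 3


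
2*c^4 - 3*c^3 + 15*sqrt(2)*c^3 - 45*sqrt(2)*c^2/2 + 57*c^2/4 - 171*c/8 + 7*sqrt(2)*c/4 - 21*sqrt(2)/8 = (c - 3/2)*(c + 7*sqrt(2))*(sqrt(2)*c + 1/2)^2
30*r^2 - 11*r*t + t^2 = (-6*r + t)*(-5*r + t)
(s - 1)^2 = s^2 - 2*s + 1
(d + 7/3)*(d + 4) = d^2 + 19*d/3 + 28/3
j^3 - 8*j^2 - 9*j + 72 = (j - 8)*(j - 3)*(j + 3)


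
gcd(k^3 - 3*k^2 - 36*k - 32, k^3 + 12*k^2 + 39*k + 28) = k^2 + 5*k + 4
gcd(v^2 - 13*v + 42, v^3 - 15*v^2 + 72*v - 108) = v - 6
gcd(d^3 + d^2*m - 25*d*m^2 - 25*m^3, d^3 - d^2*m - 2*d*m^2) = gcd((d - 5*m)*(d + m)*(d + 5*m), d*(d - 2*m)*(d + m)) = d + m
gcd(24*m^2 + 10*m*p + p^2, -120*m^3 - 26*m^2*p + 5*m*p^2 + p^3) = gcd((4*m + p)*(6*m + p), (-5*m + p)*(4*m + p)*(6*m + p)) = 24*m^2 + 10*m*p + p^2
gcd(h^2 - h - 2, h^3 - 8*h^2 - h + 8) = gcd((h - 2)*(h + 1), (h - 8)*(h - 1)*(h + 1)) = h + 1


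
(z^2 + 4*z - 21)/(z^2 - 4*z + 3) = (z + 7)/(z - 1)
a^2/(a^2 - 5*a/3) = 3*a/(3*a - 5)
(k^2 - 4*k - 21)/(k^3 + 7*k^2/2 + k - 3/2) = 2*(k - 7)/(2*k^2 + k - 1)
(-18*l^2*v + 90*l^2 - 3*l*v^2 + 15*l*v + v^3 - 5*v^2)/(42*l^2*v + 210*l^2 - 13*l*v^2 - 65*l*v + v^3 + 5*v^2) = (3*l*v - 15*l + v^2 - 5*v)/(-7*l*v - 35*l + v^2 + 5*v)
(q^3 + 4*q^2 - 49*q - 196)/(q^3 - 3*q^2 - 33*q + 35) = (q^2 + 11*q + 28)/(q^2 + 4*q - 5)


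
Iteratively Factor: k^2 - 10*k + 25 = (k - 5)*(k - 5)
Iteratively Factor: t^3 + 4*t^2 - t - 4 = (t + 4)*(t^2 - 1) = (t - 1)*(t + 4)*(t + 1)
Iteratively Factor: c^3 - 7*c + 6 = (c + 3)*(c^2 - 3*c + 2) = (c - 2)*(c + 3)*(c - 1)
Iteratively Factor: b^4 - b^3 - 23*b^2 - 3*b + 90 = (b + 3)*(b^3 - 4*b^2 - 11*b + 30) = (b - 5)*(b + 3)*(b^2 + b - 6) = (b - 5)*(b + 3)^2*(b - 2)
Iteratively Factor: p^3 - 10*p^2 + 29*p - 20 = (p - 1)*(p^2 - 9*p + 20) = (p - 5)*(p - 1)*(p - 4)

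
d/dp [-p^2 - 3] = -2*p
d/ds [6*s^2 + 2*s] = 12*s + 2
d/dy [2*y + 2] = 2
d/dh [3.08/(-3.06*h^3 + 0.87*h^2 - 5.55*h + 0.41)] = (28.2744*h^2 - 5.3592*h + 17.094)/(3.06*h^3 - 0.87*h^2 + 5.55*h - 0.41)^2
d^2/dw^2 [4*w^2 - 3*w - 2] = 8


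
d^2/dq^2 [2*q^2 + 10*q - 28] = 4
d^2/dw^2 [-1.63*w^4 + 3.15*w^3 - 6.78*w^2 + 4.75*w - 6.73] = -19.56*w^2 + 18.9*w - 13.56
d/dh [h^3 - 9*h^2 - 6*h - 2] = 3*h^2 - 18*h - 6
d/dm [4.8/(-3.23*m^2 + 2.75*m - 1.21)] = (31.008*m - 13.2)/(3.23*m^2 - 2.75*m + 1.21)^2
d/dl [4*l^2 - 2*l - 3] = 8*l - 2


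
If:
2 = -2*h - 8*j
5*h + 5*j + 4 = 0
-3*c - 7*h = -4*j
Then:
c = 73/45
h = -11/15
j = -1/15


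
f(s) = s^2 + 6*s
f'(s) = 2*s + 6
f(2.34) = 19.52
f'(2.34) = 10.68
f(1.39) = 10.27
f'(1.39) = 8.78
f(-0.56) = -3.05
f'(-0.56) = 4.88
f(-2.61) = -8.85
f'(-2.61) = 0.78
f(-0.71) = -3.76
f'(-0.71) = 4.58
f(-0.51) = -2.80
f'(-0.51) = 4.98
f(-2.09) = -8.17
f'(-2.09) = 1.82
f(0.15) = 0.92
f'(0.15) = 6.30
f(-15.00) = 135.00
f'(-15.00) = -24.00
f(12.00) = 216.00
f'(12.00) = 30.00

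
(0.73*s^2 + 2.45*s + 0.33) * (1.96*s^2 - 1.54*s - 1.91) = 1.4308*s^4 + 3.6778*s^3 - 4.5205*s^2 - 5.1877*s - 0.6303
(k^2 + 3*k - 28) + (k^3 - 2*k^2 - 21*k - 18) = k^3 - k^2 - 18*k - 46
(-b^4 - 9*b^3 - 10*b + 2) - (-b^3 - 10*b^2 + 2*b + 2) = -b^4 - 8*b^3 + 10*b^2 - 12*b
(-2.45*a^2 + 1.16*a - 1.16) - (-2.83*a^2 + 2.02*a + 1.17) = 0.38*a^2 - 0.86*a - 2.33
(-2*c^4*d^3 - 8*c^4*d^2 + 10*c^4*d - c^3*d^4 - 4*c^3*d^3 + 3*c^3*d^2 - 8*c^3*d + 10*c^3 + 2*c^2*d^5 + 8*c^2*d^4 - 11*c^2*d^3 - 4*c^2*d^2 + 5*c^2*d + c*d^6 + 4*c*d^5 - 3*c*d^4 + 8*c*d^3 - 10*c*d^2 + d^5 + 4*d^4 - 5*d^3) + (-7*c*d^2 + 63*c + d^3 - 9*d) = -2*c^4*d^3 - 8*c^4*d^2 + 10*c^4*d - c^3*d^4 - 4*c^3*d^3 + 3*c^3*d^2 - 8*c^3*d + 10*c^3 + 2*c^2*d^5 + 8*c^2*d^4 - 11*c^2*d^3 - 4*c^2*d^2 + 5*c^2*d + c*d^6 + 4*c*d^5 - 3*c*d^4 + 8*c*d^3 - 17*c*d^2 + 63*c + d^5 + 4*d^4 - 4*d^3 - 9*d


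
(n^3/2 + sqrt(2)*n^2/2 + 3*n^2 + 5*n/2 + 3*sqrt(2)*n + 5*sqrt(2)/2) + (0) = n^3/2 + sqrt(2)*n^2/2 + 3*n^2 + 5*n/2 + 3*sqrt(2)*n + 5*sqrt(2)/2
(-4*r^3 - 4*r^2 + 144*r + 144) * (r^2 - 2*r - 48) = -4*r^5 + 4*r^4 + 344*r^3 + 48*r^2 - 7200*r - 6912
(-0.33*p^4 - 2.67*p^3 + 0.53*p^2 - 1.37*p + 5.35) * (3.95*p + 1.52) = -1.3035*p^5 - 11.0481*p^4 - 1.9649*p^3 - 4.6059*p^2 + 19.0501*p + 8.132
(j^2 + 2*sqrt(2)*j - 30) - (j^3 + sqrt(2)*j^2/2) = -j^3 - sqrt(2)*j^2/2 + j^2 + 2*sqrt(2)*j - 30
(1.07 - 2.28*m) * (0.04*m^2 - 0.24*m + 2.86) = -0.0912*m^3 + 0.59*m^2 - 6.7776*m + 3.0602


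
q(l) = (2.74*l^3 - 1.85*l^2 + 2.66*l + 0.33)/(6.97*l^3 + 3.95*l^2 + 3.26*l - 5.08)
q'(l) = (-20.91*l^2 - 7.9*l - 3.26)*(2.74*l^3 - 1.85*l^2 + 2.66*l + 0.33)/(6.97*l^3 + 3.95*l^2 + 3.26*l - 5.08)^2 + (8.22*l^2 - 3.7*l + 2.66)/(6.97*l^3 + 3.95*l^2 + 3.26*l - 5.08) = (23.7175*l^4 - 19.2156*l^3 - 65.1959*l^2 + 16.189*l - 14.5886)/(48.5809*l^6 + 55.063*l^5 + 61.0469*l^4 - 45.0612*l^3 - 29.5044*l^2 - 33.1216*l + 25.8064)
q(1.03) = 0.41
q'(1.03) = -0.60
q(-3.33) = 0.57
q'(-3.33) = 0.05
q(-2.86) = 0.60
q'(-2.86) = 0.07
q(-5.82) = 0.49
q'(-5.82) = 0.02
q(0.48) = -0.81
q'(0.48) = -6.75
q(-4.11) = 0.53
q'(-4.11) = 0.04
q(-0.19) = 0.05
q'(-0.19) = -0.63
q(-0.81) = 0.51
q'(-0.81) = -0.64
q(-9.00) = 0.45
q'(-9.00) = 0.01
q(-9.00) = 0.45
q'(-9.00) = 0.01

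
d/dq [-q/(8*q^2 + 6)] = (4*q^2 - 3)/(2*(4*q^2 + 3)^2)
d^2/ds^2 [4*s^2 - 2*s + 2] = 8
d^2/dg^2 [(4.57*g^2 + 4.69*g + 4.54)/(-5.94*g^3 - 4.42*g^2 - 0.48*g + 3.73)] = (-322.492104*g^6 - 992.880504000001*g^5 - 2582.880696*g^4 - 3461.8181*g^3 - 2308.851732*g^2 - 1125.260196*g - 295.748218)/(209.584584*g^9 + 467.860536*g^8 + 398.947032*g^7 - 232.858772*g^6 - 555.34428*g^5 - 279.367068*g^4 + 200.557062*g^3 + 181.906878*g^2 + 20.034576*g - 51.895117)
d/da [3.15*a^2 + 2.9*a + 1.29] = 6.3*a + 2.9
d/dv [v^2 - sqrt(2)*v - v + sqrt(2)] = 2*v - sqrt(2) - 1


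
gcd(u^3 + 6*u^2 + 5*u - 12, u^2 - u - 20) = u + 4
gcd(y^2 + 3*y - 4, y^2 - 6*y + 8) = 1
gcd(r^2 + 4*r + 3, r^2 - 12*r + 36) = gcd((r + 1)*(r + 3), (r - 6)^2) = 1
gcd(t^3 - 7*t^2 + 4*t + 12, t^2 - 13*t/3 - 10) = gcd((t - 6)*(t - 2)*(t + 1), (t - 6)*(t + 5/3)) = t - 6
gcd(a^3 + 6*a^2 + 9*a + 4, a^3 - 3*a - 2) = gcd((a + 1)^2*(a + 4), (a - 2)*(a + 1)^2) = a^2 + 2*a + 1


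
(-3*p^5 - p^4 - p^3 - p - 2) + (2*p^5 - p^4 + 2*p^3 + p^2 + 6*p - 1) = -p^5 - 2*p^4 + p^3 + p^2 + 5*p - 3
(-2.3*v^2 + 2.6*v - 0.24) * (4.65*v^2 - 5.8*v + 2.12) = -10.695*v^4 + 25.43*v^3 - 21.072*v^2 + 6.904*v - 0.5088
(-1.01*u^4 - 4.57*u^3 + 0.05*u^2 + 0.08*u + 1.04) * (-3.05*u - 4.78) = 3.0805*u^5 + 18.7663*u^4 + 21.6921*u^3 - 0.483*u^2 - 3.5544*u - 4.9712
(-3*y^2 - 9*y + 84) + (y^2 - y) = -2*y^2 - 10*y + 84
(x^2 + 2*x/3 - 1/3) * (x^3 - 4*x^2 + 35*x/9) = x^5 - 10*x^4/3 + 8*x^3/9 + 106*x^2/27 - 35*x/27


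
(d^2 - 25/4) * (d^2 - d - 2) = d^4 - d^3 - 33*d^2/4 + 25*d/4 + 25/2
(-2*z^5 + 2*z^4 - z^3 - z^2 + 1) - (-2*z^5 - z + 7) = 2*z^4 - z^3 - z^2 + z - 6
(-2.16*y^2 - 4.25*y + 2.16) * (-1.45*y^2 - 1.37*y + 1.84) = 3.132*y^4 + 9.1217*y^3 - 1.2839*y^2 - 10.7792*y + 3.9744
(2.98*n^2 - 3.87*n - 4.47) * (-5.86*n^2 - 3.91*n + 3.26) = -17.4628*n^4 + 11.0264*n^3 + 51.0407*n^2 + 4.8615*n - 14.5722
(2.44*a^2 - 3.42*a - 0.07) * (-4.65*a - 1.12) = -11.346*a^3 + 13.1702*a^2 + 4.1559*a + 0.0784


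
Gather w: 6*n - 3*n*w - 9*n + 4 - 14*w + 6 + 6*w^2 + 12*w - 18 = -3*n + 6*w^2 + w*(-3*n - 2) - 8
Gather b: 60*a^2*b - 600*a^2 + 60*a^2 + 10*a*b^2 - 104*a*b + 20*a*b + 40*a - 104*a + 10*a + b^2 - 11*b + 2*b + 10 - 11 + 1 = -540*a^2 - 54*a + b^2*(10*a + 1) + b*(60*a^2 - 84*a - 9)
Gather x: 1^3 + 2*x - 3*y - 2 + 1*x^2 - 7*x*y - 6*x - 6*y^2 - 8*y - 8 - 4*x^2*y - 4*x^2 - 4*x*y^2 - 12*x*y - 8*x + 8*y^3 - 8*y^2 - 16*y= x^2*(-4*y - 3) + x*(-4*y^2 - 19*y - 12) + 8*y^3 - 14*y^2 - 27*y - 9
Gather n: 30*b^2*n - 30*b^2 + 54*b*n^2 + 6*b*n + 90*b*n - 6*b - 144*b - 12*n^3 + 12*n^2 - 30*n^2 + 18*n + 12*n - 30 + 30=-30*b^2 - 150*b - 12*n^3 + n^2*(54*b - 18) + n*(30*b^2 + 96*b + 30)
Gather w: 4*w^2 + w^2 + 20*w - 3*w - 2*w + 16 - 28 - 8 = 5*w^2 + 15*w - 20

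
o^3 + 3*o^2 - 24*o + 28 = (o - 2)^2*(o + 7)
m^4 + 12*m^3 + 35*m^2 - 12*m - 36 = (m - 1)*(m + 1)*(m + 6)^2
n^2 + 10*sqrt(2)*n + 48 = (n + 4*sqrt(2))*(n + 6*sqrt(2))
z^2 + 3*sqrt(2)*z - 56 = (z - 4*sqrt(2))*(z + 7*sqrt(2))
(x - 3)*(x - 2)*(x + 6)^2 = x^4 + 7*x^3 - 18*x^2 - 108*x + 216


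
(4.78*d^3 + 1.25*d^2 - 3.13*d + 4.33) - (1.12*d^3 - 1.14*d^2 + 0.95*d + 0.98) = 3.66*d^3 + 2.39*d^2 - 4.08*d + 3.35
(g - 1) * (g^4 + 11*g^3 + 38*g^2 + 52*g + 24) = g^5 + 10*g^4 + 27*g^3 + 14*g^2 - 28*g - 24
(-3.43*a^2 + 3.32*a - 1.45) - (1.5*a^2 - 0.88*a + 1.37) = -4.93*a^2 + 4.2*a - 2.82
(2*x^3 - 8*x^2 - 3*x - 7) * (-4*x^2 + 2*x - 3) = -8*x^5 + 36*x^4 - 10*x^3 + 46*x^2 - 5*x + 21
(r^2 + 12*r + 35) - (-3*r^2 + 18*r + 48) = 4*r^2 - 6*r - 13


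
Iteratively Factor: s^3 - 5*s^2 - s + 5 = (s - 1)*(s^2 - 4*s - 5) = (s - 5)*(s - 1)*(s + 1)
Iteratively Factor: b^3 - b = (b + 1)*(b^2 - b) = b*(b + 1)*(b - 1)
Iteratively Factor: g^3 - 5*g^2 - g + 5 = (g - 1)*(g^2 - 4*g - 5) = (g - 1)*(g + 1)*(g - 5)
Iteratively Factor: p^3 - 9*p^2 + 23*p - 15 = (p - 1)*(p^2 - 8*p + 15) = (p - 5)*(p - 1)*(p - 3)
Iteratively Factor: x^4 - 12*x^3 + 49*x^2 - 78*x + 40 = (x - 2)*(x^3 - 10*x^2 + 29*x - 20) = (x - 5)*(x - 2)*(x^2 - 5*x + 4) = (x - 5)*(x - 4)*(x - 2)*(x - 1)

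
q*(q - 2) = q^2 - 2*q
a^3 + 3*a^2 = a^2*(a + 3)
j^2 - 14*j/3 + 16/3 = (j - 8/3)*(j - 2)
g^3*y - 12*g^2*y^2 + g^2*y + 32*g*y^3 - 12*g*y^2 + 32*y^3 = (g - 8*y)*(g - 4*y)*(g*y + y)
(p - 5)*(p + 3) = p^2 - 2*p - 15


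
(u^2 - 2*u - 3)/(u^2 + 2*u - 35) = (u^2 - 2*u - 3)/(u^2 + 2*u - 35)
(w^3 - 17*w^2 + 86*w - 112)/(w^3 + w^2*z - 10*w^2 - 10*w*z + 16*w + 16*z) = (w - 7)/(w + z)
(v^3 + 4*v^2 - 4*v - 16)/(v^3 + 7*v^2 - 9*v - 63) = (v^3 + 4*v^2 - 4*v - 16)/(v^3 + 7*v^2 - 9*v - 63)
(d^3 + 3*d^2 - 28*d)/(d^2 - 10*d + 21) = d*(d^2 + 3*d - 28)/(d^2 - 10*d + 21)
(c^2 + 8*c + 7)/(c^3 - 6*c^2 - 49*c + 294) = (c + 1)/(c^2 - 13*c + 42)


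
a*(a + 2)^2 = a^3 + 4*a^2 + 4*a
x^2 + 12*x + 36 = (x + 6)^2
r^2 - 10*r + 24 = (r - 6)*(r - 4)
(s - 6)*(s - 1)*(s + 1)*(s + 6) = s^4 - 37*s^2 + 36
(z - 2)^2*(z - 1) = z^3 - 5*z^2 + 8*z - 4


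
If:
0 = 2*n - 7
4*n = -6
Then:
No Solution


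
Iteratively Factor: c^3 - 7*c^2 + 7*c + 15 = (c - 5)*(c^2 - 2*c - 3) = (c - 5)*(c - 3)*(c + 1)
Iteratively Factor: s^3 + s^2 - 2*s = (s - 1)*(s^2 + 2*s) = (s - 1)*(s + 2)*(s)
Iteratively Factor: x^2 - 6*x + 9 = (x - 3)*(x - 3)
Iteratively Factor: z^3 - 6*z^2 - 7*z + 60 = (z - 5)*(z^2 - z - 12) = (z - 5)*(z - 4)*(z + 3)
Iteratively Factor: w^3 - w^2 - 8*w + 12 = (w + 3)*(w^2 - 4*w + 4) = (w - 2)*(w + 3)*(w - 2)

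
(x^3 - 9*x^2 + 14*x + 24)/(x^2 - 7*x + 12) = (x^2 - 5*x - 6)/(x - 3)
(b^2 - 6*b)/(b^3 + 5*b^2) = (b - 6)/(b*(b + 5))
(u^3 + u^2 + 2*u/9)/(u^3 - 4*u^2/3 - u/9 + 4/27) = 3*u*(3*u + 2)/(9*u^2 - 15*u + 4)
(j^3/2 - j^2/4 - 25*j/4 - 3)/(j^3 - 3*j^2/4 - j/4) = (-2*j^3 + j^2 + 25*j + 12)/(j*(-4*j^2 + 3*j + 1))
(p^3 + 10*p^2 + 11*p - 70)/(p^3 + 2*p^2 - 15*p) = (p^2 + 5*p - 14)/(p*(p - 3))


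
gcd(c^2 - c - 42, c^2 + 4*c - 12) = c + 6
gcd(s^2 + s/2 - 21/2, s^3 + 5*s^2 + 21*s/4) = s + 7/2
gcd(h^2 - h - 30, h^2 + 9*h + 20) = h + 5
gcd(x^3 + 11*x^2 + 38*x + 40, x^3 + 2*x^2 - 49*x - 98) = x + 2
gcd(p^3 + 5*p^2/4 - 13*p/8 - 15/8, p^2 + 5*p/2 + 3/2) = p^2 + 5*p/2 + 3/2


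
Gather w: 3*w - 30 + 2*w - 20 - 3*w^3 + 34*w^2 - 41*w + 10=-3*w^3 + 34*w^2 - 36*w - 40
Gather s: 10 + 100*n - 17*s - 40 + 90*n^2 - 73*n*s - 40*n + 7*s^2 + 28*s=90*n^2 + 60*n + 7*s^2 + s*(11 - 73*n) - 30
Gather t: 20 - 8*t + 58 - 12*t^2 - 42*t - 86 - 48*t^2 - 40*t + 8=-60*t^2 - 90*t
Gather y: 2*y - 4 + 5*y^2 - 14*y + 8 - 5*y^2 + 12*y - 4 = 0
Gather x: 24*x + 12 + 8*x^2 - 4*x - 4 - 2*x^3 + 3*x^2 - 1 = -2*x^3 + 11*x^2 + 20*x + 7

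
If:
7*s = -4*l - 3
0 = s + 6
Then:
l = 39/4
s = -6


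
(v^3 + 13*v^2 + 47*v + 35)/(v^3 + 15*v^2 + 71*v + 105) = (v + 1)/(v + 3)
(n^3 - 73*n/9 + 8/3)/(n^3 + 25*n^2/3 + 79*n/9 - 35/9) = (3*n^2 + n - 24)/(3*n^2 + 26*n + 35)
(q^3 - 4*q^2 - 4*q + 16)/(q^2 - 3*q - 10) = (q^2 - 6*q + 8)/(q - 5)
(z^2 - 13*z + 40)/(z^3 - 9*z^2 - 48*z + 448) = (z - 5)/(z^2 - z - 56)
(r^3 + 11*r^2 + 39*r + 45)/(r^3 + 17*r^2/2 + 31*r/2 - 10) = 2*(r^2 + 6*r + 9)/(2*r^2 + 7*r - 4)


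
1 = 1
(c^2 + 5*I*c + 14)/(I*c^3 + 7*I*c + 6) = (-I*c + 7)/(c^2 + 2*I*c + 3)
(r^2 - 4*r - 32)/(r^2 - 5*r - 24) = (r + 4)/(r + 3)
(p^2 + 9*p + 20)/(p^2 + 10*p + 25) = (p + 4)/(p + 5)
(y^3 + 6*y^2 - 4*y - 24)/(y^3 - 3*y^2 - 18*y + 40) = (y^2 + 8*y + 12)/(y^2 - y - 20)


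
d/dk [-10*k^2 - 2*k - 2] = -20*k - 2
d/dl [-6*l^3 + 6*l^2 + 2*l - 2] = -18*l^2 + 12*l + 2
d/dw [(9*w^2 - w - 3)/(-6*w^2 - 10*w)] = 3*(-16*w^2 - 6*w - 5)/(2*w^2*(9*w^2 + 30*w + 25))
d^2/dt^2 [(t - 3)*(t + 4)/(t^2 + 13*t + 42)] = 12*(-2*t^3 - 27*t^2 - 99*t - 51)/(t^6 + 39*t^5 + 633*t^4 + 5473*t^3 + 26586*t^2 + 68796*t + 74088)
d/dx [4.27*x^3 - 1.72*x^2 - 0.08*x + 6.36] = 12.81*x^2 - 3.44*x - 0.08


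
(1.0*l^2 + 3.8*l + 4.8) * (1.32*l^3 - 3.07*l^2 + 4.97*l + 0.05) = 1.32*l^5 + 1.946*l^4 - 0.359999999999998*l^3 + 4.2*l^2 + 24.046*l + 0.24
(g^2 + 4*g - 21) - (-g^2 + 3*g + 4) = 2*g^2 + g - 25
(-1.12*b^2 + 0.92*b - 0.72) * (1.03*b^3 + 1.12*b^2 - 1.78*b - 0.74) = -1.1536*b^5 - 0.3068*b^4 + 2.2824*b^3 - 1.6152*b^2 + 0.6008*b + 0.5328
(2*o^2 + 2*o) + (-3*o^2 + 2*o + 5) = -o^2 + 4*o + 5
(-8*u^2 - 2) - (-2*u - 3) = -8*u^2 + 2*u + 1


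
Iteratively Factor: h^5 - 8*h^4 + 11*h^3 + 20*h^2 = (h + 1)*(h^4 - 9*h^3 + 20*h^2) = (h - 4)*(h + 1)*(h^3 - 5*h^2) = (h - 5)*(h - 4)*(h + 1)*(h^2) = h*(h - 5)*(h - 4)*(h + 1)*(h)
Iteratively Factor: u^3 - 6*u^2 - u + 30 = (u - 3)*(u^2 - 3*u - 10) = (u - 3)*(u + 2)*(u - 5)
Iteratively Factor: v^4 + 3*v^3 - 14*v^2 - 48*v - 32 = (v + 4)*(v^3 - v^2 - 10*v - 8) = (v + 1)*(v + 4)*(v^2 - 2*v - 8) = (v + 1)*(v + 2)*(v + 4)*(v - 4)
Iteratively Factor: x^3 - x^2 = (x - 1)*(x^2) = x*(x - 1)*(x)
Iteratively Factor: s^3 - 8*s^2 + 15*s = (s - 5)*(s^2 - 3*s) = s*(s - 5)*(s - 3)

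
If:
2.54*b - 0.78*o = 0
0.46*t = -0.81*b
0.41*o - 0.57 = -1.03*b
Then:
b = 0.24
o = 0.78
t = -0.42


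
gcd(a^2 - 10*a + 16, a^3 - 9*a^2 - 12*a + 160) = a - 8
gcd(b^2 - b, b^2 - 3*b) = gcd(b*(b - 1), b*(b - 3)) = b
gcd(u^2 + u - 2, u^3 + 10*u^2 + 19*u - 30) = u - 1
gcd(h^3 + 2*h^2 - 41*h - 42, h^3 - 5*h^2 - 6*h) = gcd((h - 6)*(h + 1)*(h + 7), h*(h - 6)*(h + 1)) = h^2 - 5*h - 6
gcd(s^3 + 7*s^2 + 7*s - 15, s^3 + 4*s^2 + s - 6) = s^2 + 2*s - 3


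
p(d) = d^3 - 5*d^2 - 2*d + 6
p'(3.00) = -5.00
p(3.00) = -18.00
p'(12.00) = 310.00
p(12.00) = 990.00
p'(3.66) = 1.59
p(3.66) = -19.27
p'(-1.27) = 15.54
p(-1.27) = -1.57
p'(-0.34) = 1.75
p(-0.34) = 6.06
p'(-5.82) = 157.82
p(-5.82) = -348.86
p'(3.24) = -2.91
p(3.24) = -18.96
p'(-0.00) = -2.00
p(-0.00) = 6.00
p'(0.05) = -2.49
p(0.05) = 5.89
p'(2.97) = -5.24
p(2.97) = -17.85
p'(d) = 3*d^2 - 10*d - 2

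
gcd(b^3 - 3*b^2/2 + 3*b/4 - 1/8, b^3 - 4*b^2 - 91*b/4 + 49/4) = b - 1/2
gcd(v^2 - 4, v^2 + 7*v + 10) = v + 2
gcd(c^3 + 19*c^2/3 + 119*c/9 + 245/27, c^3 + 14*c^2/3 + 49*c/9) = c^2 + 14*c/3 + 49/9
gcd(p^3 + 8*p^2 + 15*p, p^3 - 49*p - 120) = p^2 + 8*p + 15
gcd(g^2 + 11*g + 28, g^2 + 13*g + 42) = g + 7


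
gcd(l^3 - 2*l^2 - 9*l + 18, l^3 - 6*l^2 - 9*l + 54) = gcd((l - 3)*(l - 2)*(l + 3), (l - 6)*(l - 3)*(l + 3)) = l^2 - 9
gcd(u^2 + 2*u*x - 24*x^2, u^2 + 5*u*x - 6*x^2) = u + 6*x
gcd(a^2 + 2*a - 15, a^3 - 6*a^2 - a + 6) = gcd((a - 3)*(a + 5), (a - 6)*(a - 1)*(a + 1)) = 1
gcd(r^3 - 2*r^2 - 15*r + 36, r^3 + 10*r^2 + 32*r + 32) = r + 4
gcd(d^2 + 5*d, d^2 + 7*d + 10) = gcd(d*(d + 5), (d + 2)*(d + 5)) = d + 5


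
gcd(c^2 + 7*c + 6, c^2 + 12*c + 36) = c + 6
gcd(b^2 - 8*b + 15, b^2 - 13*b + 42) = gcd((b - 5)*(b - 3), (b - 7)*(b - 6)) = 1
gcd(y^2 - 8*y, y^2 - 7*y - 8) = y - 8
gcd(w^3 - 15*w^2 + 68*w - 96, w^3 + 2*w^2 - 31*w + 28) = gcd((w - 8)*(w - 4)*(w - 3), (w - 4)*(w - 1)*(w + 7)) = w - 4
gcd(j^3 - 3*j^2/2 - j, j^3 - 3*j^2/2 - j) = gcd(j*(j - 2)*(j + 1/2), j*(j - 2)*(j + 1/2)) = j^3 - 3*j^2/2 - j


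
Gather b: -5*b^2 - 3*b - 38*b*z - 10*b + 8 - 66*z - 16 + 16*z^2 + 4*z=-5*b^2 + b*(-38*z - 13) + 16*z^2 - 62*z - 8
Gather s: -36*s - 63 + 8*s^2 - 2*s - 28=8*s^2 - 38*s - 91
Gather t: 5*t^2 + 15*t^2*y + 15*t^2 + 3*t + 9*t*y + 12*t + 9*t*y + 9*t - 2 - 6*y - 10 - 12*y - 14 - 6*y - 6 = t^2*(15*y + 20) + t*(18*y + 24) - 24*y - 32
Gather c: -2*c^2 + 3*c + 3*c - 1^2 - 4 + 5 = -2*c^2 + 6*c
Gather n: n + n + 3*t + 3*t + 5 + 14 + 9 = 2*n + 6*t + 28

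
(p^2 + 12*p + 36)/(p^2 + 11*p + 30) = (p + 6)/(p + 5)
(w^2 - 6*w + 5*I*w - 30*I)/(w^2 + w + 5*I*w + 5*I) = (w - 6)/(w + 1)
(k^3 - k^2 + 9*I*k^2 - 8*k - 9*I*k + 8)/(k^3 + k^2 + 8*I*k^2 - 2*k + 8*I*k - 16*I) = (k + I)/(k + 2)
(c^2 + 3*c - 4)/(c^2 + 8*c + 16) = (c - 1)/(c + 4)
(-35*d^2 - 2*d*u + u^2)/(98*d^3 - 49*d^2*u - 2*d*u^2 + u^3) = (5*d + u)/(-14*d^2 + 5*d*u + u^2)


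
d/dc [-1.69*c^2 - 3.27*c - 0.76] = -3.38*c - 3.27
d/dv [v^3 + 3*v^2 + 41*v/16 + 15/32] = 3*v^2 + 6*v + 41/16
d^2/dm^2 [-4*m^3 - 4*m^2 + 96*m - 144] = -24*m - 8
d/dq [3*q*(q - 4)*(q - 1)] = 9*q^2 - 30*q + 12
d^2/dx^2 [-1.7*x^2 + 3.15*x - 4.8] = -3.40000000000000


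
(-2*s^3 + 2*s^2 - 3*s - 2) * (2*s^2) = -4*s^5 + 4*s^4 - 6*s^3 - 4*s^2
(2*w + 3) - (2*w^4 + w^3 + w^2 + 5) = -2*w^4 - w^3 - w^2 + 2*w - 2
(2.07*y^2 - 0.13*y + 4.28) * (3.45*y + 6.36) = 7.1415*y^3 + 12.7167*y^2 + 13.9392*y + 27.2208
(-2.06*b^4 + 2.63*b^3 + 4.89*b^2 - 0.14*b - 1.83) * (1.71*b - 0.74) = -3.5226*b^5 + 6.0217*b^4 + 6.4157*b^3 - 3.858*b^2 - 3.0257*b + 1.3542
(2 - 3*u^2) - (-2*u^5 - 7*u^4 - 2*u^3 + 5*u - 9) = 2*u^5 + 7*u^4 + 2*u^3 - 3*u^2 - 5*u + 11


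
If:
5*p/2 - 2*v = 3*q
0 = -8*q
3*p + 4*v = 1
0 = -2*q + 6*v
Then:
No Solution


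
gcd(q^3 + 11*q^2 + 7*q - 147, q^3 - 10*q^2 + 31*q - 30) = q - 3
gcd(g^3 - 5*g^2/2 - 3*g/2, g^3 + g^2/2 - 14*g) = g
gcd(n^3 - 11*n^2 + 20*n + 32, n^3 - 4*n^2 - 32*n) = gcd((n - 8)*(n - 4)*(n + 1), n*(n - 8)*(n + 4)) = n - 8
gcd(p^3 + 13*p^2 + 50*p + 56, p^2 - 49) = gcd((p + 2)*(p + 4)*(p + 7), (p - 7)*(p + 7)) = p + 7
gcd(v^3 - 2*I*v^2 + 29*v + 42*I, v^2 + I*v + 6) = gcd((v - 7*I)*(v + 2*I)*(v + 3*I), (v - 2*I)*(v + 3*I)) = v + 3*I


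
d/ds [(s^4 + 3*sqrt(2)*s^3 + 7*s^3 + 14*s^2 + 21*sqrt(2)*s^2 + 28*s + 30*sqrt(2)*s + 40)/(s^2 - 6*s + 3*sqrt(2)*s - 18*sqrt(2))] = (2*s^5 - 11*s^4 + 12*sqrt(2)*s^4 - 66*sqrt(2)*s^3 - 48*s^3 - 492*sqrt(2)*s^2 - 310*s^2 - 1592*s - 504*sqrt(2)*s - 624*sqrt(2) - 840)/(s^4 - 12*s^3 + 6*sqrt(2)*s^3 - 72*sqrt(2)*s^2 + 54*s^2 - 216*s + 216*sqrt(2)*s + 648)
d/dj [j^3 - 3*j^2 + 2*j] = 3*j^2 - 6*j + 2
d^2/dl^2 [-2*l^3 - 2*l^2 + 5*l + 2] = -12*l - 4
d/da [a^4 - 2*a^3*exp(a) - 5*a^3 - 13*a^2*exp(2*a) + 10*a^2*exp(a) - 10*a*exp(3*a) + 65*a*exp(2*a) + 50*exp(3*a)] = -2*a^3*exp(a) + 4*a^3 - 26*a^2*exp(2*a) + 4*a^2*exp(a) - 15*a^2 - 30*a*exp(3*a) + 104*a*exp(2*a) + 20*a*exp(a) + 140*exp(3*a) + 65*exp(2*a)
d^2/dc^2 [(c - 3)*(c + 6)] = 2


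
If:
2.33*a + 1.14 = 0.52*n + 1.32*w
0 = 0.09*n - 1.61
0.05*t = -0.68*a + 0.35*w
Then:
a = 0.566523605150215*w + 3.5030996661898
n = 17.89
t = -0.704721030042918*w - 47.6421554601812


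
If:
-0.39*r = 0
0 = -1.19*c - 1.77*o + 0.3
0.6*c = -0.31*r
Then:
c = 0.00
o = 0.17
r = 0.00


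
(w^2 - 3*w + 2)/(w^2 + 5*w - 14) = (w - 1)/(w + 7)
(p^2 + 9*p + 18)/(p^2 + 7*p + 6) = (p + 3)/(p + 1)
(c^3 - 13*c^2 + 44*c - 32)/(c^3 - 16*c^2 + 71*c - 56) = (c - 4)/(c - 7)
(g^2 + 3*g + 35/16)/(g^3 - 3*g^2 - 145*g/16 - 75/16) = (4*g + 7)/(4*g^2 - 17*g - 15)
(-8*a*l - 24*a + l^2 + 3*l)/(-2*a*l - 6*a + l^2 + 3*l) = (8*a - l)/(2*a - l)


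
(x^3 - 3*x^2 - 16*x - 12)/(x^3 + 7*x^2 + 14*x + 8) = (x - 6)/(x + 4)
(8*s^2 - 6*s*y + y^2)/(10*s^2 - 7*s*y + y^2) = (-4*s + y)/(-5*s + y)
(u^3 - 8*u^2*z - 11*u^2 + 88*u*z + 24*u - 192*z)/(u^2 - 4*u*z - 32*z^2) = (u^2 - 11*u + 24)/(u + 4*z)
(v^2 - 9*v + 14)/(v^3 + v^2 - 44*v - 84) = (v - 2)/(v^2 + 8*v + 12)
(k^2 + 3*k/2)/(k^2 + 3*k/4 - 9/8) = 4*k/(4*k - 3)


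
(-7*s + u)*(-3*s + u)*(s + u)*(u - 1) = 21*s^3*u - 21*s^3 + 11*s^2*u^2 - 11*s^2*u - 9*s*u^3 + 9*s*u^2 + u^4 - u^3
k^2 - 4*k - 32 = (k - 8)*(k + 4)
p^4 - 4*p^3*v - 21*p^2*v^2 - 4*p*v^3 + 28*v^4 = (p - 7*v)*(p - v)*(p + 2*v)^2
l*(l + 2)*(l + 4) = l^3 + 6*l^2 + 8*l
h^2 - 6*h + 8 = (h - 4)*(h - 2)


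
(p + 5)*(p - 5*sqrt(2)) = p^2 - 5*sqrt(2)*p + 5*p - 25*sqrt(2)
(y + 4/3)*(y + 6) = y^2 + 22*y/3 + 8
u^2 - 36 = (u - 6)*(u + 6)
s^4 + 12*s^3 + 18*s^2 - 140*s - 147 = (s - 3)*(s + 1)*(s + 7)^2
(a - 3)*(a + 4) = a^2 + a - 12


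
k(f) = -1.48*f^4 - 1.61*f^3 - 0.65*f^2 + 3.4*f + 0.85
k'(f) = -5.92*f^3 - 4.83*f^2 - 1.3*f + 3.4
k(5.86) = -2070.76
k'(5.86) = -1361.36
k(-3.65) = -204.61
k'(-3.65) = 231.67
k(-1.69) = -11.05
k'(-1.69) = 20.38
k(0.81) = 1.68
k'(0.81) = -3.97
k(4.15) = -550.30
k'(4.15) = -508.30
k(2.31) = -56.75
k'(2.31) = -98.35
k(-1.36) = -5.99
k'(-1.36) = 11.13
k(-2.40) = -37.90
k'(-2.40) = 60.54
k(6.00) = -2267.99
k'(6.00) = -1457.00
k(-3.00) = -91.61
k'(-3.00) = 123.67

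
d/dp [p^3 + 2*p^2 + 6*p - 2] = 3*p^2 + 4*p + 6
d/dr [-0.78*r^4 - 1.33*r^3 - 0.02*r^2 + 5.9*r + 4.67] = -3.12*r^3 - 3.99*r^2 - 0.04*r + 5.9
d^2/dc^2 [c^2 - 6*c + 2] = 2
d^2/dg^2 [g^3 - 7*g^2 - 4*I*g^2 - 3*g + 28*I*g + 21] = 6*g - 14 - 8*I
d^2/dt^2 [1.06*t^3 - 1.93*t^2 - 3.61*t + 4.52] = 6.36*t - 3.86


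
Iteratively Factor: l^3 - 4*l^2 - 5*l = (l - 5)*(l^2 + l) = l*(l - 5)*(l + 1)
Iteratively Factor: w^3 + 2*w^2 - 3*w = (w - 1)*(w^2 + 3*w) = w*(w - 1)*(w + 3)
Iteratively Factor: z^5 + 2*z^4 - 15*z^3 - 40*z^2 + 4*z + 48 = (z + 2)*(z^4 - 15*z^2 - 10*z + 24) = (z - 4)*(z + 2)*(z^3 + 4*z^2 + z - 6) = (z - 4)*(z + 2)*(z + 3)*(z^2 + z - 2) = (z - 4)*(z - 1)*(z + 2)*(z + 3)*(z + 2)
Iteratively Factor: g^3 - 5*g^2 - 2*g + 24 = (g + 2)*(g^2 - 7*g + 12) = (g - 4)*(g + 2)*(g - 3)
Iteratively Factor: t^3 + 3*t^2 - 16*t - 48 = (t + 4)*(t^2 - t - 12) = (t - 4)*(t + 4)*(t + 3)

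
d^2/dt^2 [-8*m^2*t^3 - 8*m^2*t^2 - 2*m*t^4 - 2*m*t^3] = 4*m*(-12*m*t - 4*m - 6*t^2 - 3*t)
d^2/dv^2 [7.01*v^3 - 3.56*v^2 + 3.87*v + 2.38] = 42.06*v - 7.12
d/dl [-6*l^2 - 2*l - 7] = -12*l - 2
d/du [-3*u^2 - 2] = -6*u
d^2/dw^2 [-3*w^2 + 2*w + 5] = -6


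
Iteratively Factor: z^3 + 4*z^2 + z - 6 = (z + 2)*(z^2 + 2*z - 3) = (z + 2)*(z + 3)*(z - 1)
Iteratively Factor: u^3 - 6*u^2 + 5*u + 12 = (u - 3)*(u^2 - 3*u - 4) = (u - 4)*(u - 3)*(u + 1)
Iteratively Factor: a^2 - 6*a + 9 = (a - 3)*(a - 3)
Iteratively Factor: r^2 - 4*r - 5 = (r + 1)*(r - 5)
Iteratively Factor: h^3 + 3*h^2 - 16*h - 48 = (h + 3)*(h^2 - 16) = (h - 4)*(h + 3)*(h + 4)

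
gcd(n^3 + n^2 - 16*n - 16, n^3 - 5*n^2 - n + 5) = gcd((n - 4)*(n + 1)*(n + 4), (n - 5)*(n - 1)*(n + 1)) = n + 1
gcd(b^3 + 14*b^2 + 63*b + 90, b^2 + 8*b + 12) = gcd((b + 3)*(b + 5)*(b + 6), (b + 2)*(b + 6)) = b + 6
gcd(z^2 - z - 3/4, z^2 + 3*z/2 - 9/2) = z - 3/2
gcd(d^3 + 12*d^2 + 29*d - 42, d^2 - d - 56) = d + 7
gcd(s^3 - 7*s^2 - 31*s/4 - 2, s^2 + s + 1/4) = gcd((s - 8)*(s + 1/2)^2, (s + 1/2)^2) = s^2 + s + 1/4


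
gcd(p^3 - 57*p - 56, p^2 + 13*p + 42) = p + 7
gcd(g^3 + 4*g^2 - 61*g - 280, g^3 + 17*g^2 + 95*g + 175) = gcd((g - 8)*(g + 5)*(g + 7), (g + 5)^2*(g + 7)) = g^2 + 12*g + 35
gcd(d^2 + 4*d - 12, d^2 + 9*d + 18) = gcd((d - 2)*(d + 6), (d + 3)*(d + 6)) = d + 6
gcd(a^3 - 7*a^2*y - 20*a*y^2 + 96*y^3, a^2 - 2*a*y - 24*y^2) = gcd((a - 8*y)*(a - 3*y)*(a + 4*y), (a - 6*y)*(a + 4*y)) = a + 4*y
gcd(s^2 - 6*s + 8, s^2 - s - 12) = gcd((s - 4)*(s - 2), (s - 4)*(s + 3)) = s - 4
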